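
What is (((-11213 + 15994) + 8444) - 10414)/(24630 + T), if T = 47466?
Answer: 937/24032 ≈ 0.038990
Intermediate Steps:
(((-11213 + 15994) + 8444) - 10414)/(24630 + T) = (((-11213 + 15994) + 8444) - 10414)/(24630 + 47466) = ((4781 + 8444) - 10414)/72096 = (13225 - 10414)*(1/72096) = 2811*(1/72096) = 937/24032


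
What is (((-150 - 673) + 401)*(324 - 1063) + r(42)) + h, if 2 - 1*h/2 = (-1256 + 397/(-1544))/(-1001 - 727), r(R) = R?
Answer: 416082986803/1334016 ≈ 3.1190e+5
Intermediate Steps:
h = 3396403/1334016 (h = 4 - 2*(-1256 + 397/(-1544))/(-1001 - 727) = 4 - 2*(-1256 + 397*(-1/1544))/(-1728) = 4 - 2*(-1256 - 397/1544)*(-1)/1728 = 4 - (-1939661)*(-1)/(772*1728) = 4 - 2*1939661/2668032 = 4 - 1939661/1334016 = 3396403/1334016 ≈ 2.5460)
(((-150 - 673) + 401)*(324 - 1063) + r(42)) + h = (((-150 - 673) + 401)*(324 - 1063) + 42) + 3396403/1334016 = ((-823 + 401)*(-739) + 42) + 3396403/1334016 = (-422*(-739) + 42) + 3396403/1334016 = (311858 + 42) + 3396403/1334016 = 311900 + 3396403/1334016 = 416082986803/1334016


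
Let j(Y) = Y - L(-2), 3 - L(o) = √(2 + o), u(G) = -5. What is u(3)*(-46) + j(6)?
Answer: 233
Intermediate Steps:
L(o) = 3 - √(2 + o)
j(Y) = -3 + Y (j(Y) = Y - (3 - √(2 - 2)) = Y - (3 - √0) = Y - (3 - 1*0) = Y - (3 + 0) = Y - 1*3 = Y - 3 = -3 + Y)
u(3)*(-46) + j(6) = -5*(-46) + (-3 + 6) = 230 + 3 = 233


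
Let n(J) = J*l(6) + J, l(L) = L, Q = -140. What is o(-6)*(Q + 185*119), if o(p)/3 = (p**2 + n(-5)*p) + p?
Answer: 15750000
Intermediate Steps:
n(J) = 7*J (n(J) = J*6 + J = 6*J + J = 7*J)
o(p) = -102*p + 3*p**2 (o(p) = 3*((p**2 + (7*(-5))*p) + p) = 3*((p**2 - 35*p) + p) = 3*(p**2 - 34*p) = -102*p + 3*p**2)
o(-6)*(Q + 185*119) = (3*(-6)*(-34 - 6))*(-140 + 185*119) = (3*(-6)*(-40))*(-140 + 22015) = 720*21875 = 15750000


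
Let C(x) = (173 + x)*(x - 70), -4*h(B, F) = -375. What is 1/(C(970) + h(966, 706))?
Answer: 4/4115175 ≈ 9.7201e-7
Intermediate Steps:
h(B, F) = 375/4 (h(B, F) = -1/4*(-375) = 375/4)
C(x) = (-70 + x)*(173 + x) (C(x) = (173 + x)*(-70 + x) = (-70 + x)*(173 + x))
1/(C(970) + h(966, 706)) = 1/((-12110 + 970**2 + 103*970) + 375/4) = 1/((-12110 + 940900 + 99910) + 375/4) = 1/(1028700 + 375/4) = 1/(4115175/4) = 4/4115175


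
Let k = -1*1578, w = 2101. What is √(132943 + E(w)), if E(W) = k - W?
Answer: 4*√8079 ≈ 359.53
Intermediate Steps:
k = -1578
E(W) = -1578 - W
√(132943 + E(w)) = √(132943 + (-1578 - 1*2101)) = √(132943 + (-1578 - 2101)) = √(132943 - 3679) = √129264 = 4*√8079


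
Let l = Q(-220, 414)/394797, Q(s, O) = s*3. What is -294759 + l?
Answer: -38789989861/131599 ≈ -2.9476e+5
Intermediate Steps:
Q(s, O) = 3*s
l = -220/131599 (l = (3*(-220))/394797 = -660*1/394797 = -220/131599 ≈ -0.0016717)
-294759 + l = -294759 - 220/131599 = -38789989861/131599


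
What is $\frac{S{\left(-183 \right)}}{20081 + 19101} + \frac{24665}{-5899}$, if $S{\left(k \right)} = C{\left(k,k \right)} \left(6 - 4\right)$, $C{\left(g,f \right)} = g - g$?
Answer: $- \frac{24665}{5899} \approx -4.1812$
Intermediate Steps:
$C{\left(g,f \right)} = 0$
$S{\left(k \right)} = 0$ ($S{\left(k \right)} = 0 \left(6 - 4\right) = 0 \cdot 2 = 0$)
$\frac{S{\left(-183 \right)}}{20081 + 19101} + \frac{24665}{-5899} = \frac{0}{20081 + 19101} + \frac{24665}{-5899} = \frac{0}{39182} + 24665 \left(- \frac{1}{5899}\right) = 0 \cdot \frac{1}{39182} - \frac{24665}{5899} = 0 - \frac{24665}{5899} = - \frac{24665}{5899}$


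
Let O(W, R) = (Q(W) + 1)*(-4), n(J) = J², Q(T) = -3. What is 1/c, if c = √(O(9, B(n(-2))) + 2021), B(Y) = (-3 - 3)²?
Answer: √2029/2029 ≈ 0.022200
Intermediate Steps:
B(Y) = 36 (B(Y) = (-6)² = 36)
O(W, R) = 8 (O(W, R) = (-3 + 1)*(-4) = -2*(-4) = 8)
c = √2029 (c = √(8 + 2021) = √2029 ≈ 45.044)
1/c = 1/(√2029) = √2029/2029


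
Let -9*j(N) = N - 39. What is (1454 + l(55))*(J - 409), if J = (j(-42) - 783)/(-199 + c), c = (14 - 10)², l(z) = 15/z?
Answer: -394981927/671 ≈ -5.8865e+5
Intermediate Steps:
j(N) = 13/3 - N/9 (j(N) = -(N - 39)/9 = -(-39 + N)/9 = 13/3 - N/9)
c = 16 (c = 4² = 16)
J = 258/61 (J = ((13/3 - ⅑*(-42)) - 783)/(-199 + 16) = ((13/3 + 14/3) - 783)/(-183) = (9 - 783)*(-1/183) = -774*(-1/183) = 258/61 ≈ 4.2295)
(1454 + l(55))*(J - 409) = (1454 + 15/55)*(258/61 - 409) = (1454 + 15*(1/55))*(-24691/61) = (1454 + 3/11)*(-24691/61) = (15997/11)*(-24691/61) = -394981927/671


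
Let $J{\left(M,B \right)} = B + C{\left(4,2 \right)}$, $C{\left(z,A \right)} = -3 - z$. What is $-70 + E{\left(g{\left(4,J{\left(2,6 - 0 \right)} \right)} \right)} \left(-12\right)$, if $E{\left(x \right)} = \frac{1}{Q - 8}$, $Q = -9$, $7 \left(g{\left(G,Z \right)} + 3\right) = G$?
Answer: $- \frac{1178}{17} \approx -69.294$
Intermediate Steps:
$J{\left(M,B \right)} = -7 + B$ ($J{\left(M,B \right)} = B - 7 = -7 + B$)
$g{\left(G,Z \right)} = -3 + \frac{G}{7}$
$E{\left(x \right)} = - \frac{1}{17}$ ($E{\left(x \right)} = \frac{1}{-9 - 8} = \frac{1}{-17} = - \frac{1}{17}$)
$-70 + E{\left(g{\left(4,J{\left(2,6 - 0 \right)} \right)} \right)} \left(-12\right) = -70 - - \frac{12}{17} = -70 + \frac{12}{17} = - \frac{1178}{17}$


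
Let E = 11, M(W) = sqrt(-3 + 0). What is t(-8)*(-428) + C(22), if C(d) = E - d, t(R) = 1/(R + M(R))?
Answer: 2687/67 + 428*I*sqrt(3)/67 ≈ 40.104 + 11.064*I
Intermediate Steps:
M(W) = I*sqrt(3) (M(W) = sqrt(-3) = I*sqrt(3))
t(R) = 1/(R + I*sqrt(3))
C(d) = 11 - d
t(-8)*(-428) + C(22) = -428/(-8 + I*sqrt(3)) + (11 - 1*22) = -428/(-8 + I*sqrt(3)) + (11 - 22) = -428/(-8 + I*sqrt(3)) - 11 = -11 - 428/(-8 + I*sqrt(3))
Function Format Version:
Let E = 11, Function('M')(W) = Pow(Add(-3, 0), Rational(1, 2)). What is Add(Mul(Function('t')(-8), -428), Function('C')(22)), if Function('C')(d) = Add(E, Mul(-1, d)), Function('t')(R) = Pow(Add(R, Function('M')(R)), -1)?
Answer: Add(Rational(2687, 67), Mul(Rational(428, 67), I, Pow(3, Rational(1, 2)))) ≈ Add(40.104, Mul(11.064, I))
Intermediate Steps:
Function('M')(W) = Mul(I, Pow(3, Rational(1, 2))) (Function('M')(W) = Pow(-3, Rational(1, 2)) = Mul(I, Pow(3, Rational(1, 2))))
Function('t')(R) = Pow(Add(R, Mul(I, Pow(3, Rational(1, 2)))), -1)
Function('C')(d) = Add(11, Mul(-1, d))
Add(Mul(Function('t')(-8), -428), Function('C')(22)) = Add(Mul(Pow(Add(-8, Mul(I, Pow(3, Rational(1, 2)))), -1), -428), Add(11, Mul(-1, 22))) = Add(Mul(-428, Pow(Add(-8, Mul(I, Pow(3, Rational(1, 2)))), -1)), Add(11, -22)) = Add(Mul(-428, Pow(Add(-8, Mul(I, Pow(3, Rational(1, 2)))), -1)), -11) = Add(-11, Mul(-428, Pow(Add(-8, Mul(I, Pow(3, Rational(1, 2)))), -1)))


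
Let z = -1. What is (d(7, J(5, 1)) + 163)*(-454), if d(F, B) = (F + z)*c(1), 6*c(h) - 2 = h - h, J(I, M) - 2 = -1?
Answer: -74910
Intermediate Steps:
J(I, M) = 1 (J(I, M) = 2 - 1 = 1)
c(h) = 1/3 (c(h) = 1/3 + (h - h)/6 = 1/3 + (1/6)*0 = 1/3 + 0 = 1/3)
d(F, B) = -1/3 + F/3 (d(F, B) = (F - 1)*(1/3) = (-1 + F)*(1/3) = -1/3 + F/3)
(d(7, J(5, 1)) + 163)*(-454) = ((-1/3 + (1/3)*7) + 163)*(-454) = ((-1/3 + 7/3) + 163)*(-454) = (2 + 163)*(-454) = 165*(-454) = -74910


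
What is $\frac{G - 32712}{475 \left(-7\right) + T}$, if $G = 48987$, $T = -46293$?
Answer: $- \frac{16275}{49618} \approx -0.32801$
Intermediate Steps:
$\frac{G - 32712}{475 \left(-7\right) + T} = \frac{48987 - 32712}{475 \left(-7\right) - 46293} = \frac{16275}{-3325 - 46293} = \frac{16275}{-49618} = 16275 \left(- \frac{1}{49618}\right) = - \frac{16275}{49618}$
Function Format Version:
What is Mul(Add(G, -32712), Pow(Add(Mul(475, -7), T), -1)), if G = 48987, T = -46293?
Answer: Rational(-16275, 49618) ≈ -0.32801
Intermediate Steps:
Mul(Add(G, -32712), Pow(Add(Mul(475, -7), T), -1)) = Mul(Add(48987, -32712), Pow(Add(Mul(475, -7), -46293), -1)) = Mul(16275, Pow(Add(-3325, -46293), -1)) = Mul(16275, Pow(-49618, -1)) = Mul(16275, Rational(-1, 49618)) = Rational(-16275, 49618)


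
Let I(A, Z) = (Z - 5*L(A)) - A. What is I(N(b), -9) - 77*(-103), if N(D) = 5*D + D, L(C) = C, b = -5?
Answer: 8102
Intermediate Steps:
N(D) = 6*D
I(A, Z) = Z - 6*A (I(A, Z) = (Z - 5*A) - A = Z - 6*A)
I(N(b), -9) - 77*(-103) = (-9 - 36*(-5)) - 77*(-103) = (-9 - 6*(-30)) + 7931 = (-9 + 180) + 7931 = 171 + 7931 = 8102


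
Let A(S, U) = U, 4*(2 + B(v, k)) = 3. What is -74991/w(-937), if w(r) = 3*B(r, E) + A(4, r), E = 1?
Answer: 299964/3763 ≈ 79.714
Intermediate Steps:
B(v, k) = -5/4 (B(v, k) = -2 + (¼)*3 = -2 + ¾ = -5/4)
w(r) = -15/4 + r (w(r) = 3*(-5/4) + r = -15/4 + r)
-74991/w(-937) = -74991/(-15/4 - 937) = -74991/(-3763/4) = -74991*(-4/3763) = 299964/3763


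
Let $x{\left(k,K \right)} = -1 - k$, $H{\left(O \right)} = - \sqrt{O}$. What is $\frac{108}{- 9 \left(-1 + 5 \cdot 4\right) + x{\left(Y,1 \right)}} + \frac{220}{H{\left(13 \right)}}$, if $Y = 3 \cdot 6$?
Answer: $- \frac{54}{95} - \frac{220 \sqrt{13}}{13} \approx -61.585$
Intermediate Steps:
$Y = 18$
$\frac{108}{- 9 \left(-1 + 5 \cdot 4\right) + x{\left(Y,1 \right)}} + \frac{220}{H{\left(13 \right)}} = \frac{108}{- 9 \left(-1 + 5 \cdot 4\right) - 19} + \frac{220}{\left(-1\right) \sqrt{13}} = \frac{108}{- 9 \left(-1 + 20\right) - 19} + 220 \left(- \frac{\sqrt{13}}{13}\right) = \frac{108}{\left(-9\right) 19 - 19} - \frac{220 \sqrt{13}}{13} = \frac{108}{-171 - 19} - \frac{220 \sqrt{13}}{13} = \frac{108}{-190} - \frac{220 \sqrt{13}}{13} = 108 \left(- \frac{1}{190}\right) - \frac{220 \sqrt{13}}{13} = - \frac{54}{95} - \frac{220 \sqrt{13}}{13}$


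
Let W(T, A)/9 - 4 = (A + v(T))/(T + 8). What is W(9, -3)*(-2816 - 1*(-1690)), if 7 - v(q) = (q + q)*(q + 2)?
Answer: 1276884/17 ≈ 75111.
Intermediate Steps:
v(q) = 7 - 2*q*(2 + q) (v(q) = 7 - (q + q)*(q + 2) = 7 - 2*q*(2 + q))
W(T, A) = 36 + 9*(7 + A - 4*T - 2*T²)/(8 + T) (W(T, A) = 36 + 9*((A + (7 - 4*T - 2*T²))/(T + 8)) = 36 + 9*((7 + A - 4*T - 2*T²)/(8 + T)) = 36 + 9*(7 + A - 4*T - 2*T²)/(8 + T))
W(9, -3)*(-2816 - 1*(-1690)) = (9*(39 - 3 - 2*9²)/(8 + 9))*(-2816 - 1*(-1690)) = (9*(39 - 3 - 2*81)/17)*(-2816 + 1690) = (9*(1/17)*(39 - 3 - 162))*(-1126) = (9*(1/17)*(-126))*(-1126) = -1134/17*(-1126) = 1276884/17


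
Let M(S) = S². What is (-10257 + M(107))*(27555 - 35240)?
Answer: -9160520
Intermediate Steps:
(-10257 + M(107))*(27555 - 35240) = (-10257 + 107²)*(27555 - 35240) = (-10257 + 11449)*(-7685) = 1192*(-7685) = -9160520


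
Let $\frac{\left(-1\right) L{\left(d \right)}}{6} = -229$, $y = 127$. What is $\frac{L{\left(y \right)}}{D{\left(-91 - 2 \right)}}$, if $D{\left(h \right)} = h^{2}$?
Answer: $\frac{458}{2883} \approx 0.15886$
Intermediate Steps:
$L{\left(d \right)} = 1374$ ($L{\left(d \right)} = \left(-6\right) \left(-229\right) = 1374$)
$\frac{L{\left(y \right)}}{D{\left(-91 - 2 \right)}} = \frac{1374}{\left(-91 - 2\right)^{2}} = \frac{1374}{\left(-93\right)^{2}} = \frac{1374}{8649} = 1374 \cdot \frac{1}{8649} = \frac{458}{2883}$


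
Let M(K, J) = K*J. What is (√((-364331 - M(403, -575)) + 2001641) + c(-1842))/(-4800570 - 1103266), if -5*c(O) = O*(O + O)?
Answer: 1696482/7379795 - √1869035/5903836 ≈ 0.22965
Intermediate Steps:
M(K, J) = J*K
c(O) = -2*O²/5 (c(O) = -O*(O + O)/5 = -O*2*O/5 = -2*O²/5)
(√((-364331 - M(403, -575)) + 2001641) + c(-1842))/(-4800570 - 1103266) = (√((-364331 - (-575)*403) + 2001641) - ⅖*(-1842)²)/(-4800570 - 1103266) = (√((-364331 - 1*(-231725)) + 2001641) - ⅖*3392964)/(-5903836) = (√((-364331 + 231725) + 2001641) - 6785928/5)*(-1/5903836) = (√(-132606 + 2001641) - 6785928/5)*(-1/5903836) = (√1869035 - 6785928/5)*(-1/5903836) = (-6785928/5 + √1869035)*(-1/5903836) = 1696482/7379795 - √1869035/5903836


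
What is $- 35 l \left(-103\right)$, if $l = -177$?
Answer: $-638085$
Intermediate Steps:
$- 35 l \left(-103\right) = \left(-35\right) \left(-177\right) \left(-103\right) = 6195 \left(-103\right) = -638085$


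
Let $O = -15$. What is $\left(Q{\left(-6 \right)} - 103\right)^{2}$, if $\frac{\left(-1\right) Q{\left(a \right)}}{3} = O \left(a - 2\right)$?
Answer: $214369$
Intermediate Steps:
$Q{\left(a \right)} = -90 + 45 a$ ($Q{\left(a \right)} = - 3 \left(- 15 \left(a - 2\right)\right) = - 3 \left(- 15 \left(-2 + a\right)\right) = - 3 \left(30 - 15 a\right) = -90 + 45 a$)
$\left(Q{\left(-6 \right)} - 103\right)^{2} = \left(\left(-90 + 45 \left(-6\right)\right) - 103\right)^{2} = \left(\left(-90 - 270\right) - 103\right)^{2} = \left(-360 - 103\right)^{2} = \left(-463\right)^{2} = 214369$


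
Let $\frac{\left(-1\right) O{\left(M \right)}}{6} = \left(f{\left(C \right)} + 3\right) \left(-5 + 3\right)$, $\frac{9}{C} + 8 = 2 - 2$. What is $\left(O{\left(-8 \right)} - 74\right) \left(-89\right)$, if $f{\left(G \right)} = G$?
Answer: $\frac{9167}{2} \approx 4583.5$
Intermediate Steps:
$C = - \frac{9}{8}$ ($C = \frac{9}{-8 + \left(2 - 2\right)} = \frac{9}{-8 + 0} = \frac{9}{-8} = 9 \left(- \frac{1}{8}\right) = - \frac{9}{8} \approx -1.125$)
$O{\left(M \right)} = \frac{45}{2}$ ($O{\left(M \right)} = - 6 \left(- \frac{9}{8} + 3\right) \left(-5 + 3\right) = - 6 \cdot \frac{15}{8} \left(-2\right) = \left(-6\right) \left(- \frac{15}{4}\right) = \frac{45}{2}$)
$\left(O{\left(-8 \right)} - 74\right) \left(-89\right) = \left(\frac{45}{2} - 74\right) \left(-89\right) = \left(- \frac{103}{2}\right) \left(-89\right) = \frac{9167}{2}$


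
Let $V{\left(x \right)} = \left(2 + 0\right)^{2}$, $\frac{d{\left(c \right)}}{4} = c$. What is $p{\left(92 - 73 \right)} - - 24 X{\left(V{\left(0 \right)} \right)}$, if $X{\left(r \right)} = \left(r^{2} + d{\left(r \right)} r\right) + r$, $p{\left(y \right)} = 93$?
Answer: $2109$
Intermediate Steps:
$d{\left(c \right)} = 4 c$
$V{\left(x \right)} = 4$ ($V{\left(x \right)} = 2^{2} = 4$)
$X{\left(r \right)} = r + 5 r^{2}$ ($X{\left(r \right)} = \left(r^{2} + 4 r r\right) + r = \left(r^{2} + 4 r^{2}\right) + r = 5 r^{2} + r = r + 5 r^{2}$)
$p{\left(92 - 73 \right)} - - 24 X{\left(V{\left(0 \right)} \right)} = 93 - - 24 \cdot 4 \left(1 + 5 \cdot 4\right) = 93 - - 24 \cdot 4 \left(1 + 20\right) = 93 - - 24 \cdot 4 \cdot 21 = 93 - \left(-24\right) 84 = 93 - -2016 = 93 + 2016 = 2109$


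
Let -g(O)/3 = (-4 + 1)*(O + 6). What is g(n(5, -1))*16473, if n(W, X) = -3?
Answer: 444771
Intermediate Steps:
g(O) = 54 + 9*O (g(O) = -3*(-4 + 1)*(O + 6) = -(-9)*(6 + O) = -3*(-18 - 3*O) = 54 + 9*O)
g(n(5, -1))*16473 = (54 + 9*(-3))*16473 = (54 - 27)*16473 = 27*16473 = 444771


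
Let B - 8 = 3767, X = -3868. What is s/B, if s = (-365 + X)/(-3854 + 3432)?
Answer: 4233/1593050 ≈ 0.0026572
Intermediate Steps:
s = 4233/422 (s = (-365 - 3868)/(-3854 + 3432) = -4233/(-422) = -4233*(-1/422) = 4233/422 ≈ 10.031)
B = 3775 (B = 8 + 3767 = 3775)
s/B = (4233/422)/3775 = (4233/422)*(1/3775) = 4233/1593050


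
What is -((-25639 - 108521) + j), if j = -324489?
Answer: 458649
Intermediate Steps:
-((-25639 - 108521) + j) = -((-25639 - 108521) - 324489) = -(-134160 - 324489) = -1*(-458649) = 458649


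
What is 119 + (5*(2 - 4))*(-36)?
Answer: 479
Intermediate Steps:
119 + (5*(2 - 4))*(-36) = 119 + (5*(-2))*(-36) = 119 - 10*(-36) = 119 + 360 = 479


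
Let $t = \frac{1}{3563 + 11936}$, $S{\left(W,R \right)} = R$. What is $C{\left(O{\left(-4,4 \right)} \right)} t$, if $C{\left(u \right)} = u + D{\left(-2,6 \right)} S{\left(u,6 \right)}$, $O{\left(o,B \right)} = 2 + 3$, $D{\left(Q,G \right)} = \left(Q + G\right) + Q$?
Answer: $\frac{17}{15499} \approx 0.0010968$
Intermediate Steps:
$D{\left(Q,G \right)} = G + 2 Q$ ($D{\left(Q,G \right)} = \left(G + Q\right) + Q = G + 2 Q$)
$O{\left(o,B \right)} = 5$
$C{\left(u \right)} = 12 + u$ ($C{\left(u \right)} = u + \left(6 + 2 \left(-2\right)\right) 6 = u + \left(6 - 4\right) 6 = u + 2 \cdot 6 = u + 12 = 12 + u$)
$t = \frac{1}{15499} \approx 6.452 \cdot 10^{-5}$
$C{\left(O{\left(-4,4 \right)} \right)} t = \left(12 + 5\right) \frac{1}{15499} = 17 \cdot \frac{1}{15499} = \frac{17}{15499}$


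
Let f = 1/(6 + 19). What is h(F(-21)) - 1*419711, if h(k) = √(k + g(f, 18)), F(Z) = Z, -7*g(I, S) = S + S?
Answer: -419711 + I*√1281/7 ≈ -4.1971e+5 + 5.113*I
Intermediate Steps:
f = 1/25 ≈ 0.040000
g(I, S) = -2*S/7 (g(I, S) = -(S + S)/7 = -2*S/7)
h(k) = √(-36/7 + k) (h(k) = √(k - 2/7*18) = √(k - 36/7) = √(-36/7 + k))
h(F(-21)) - 1*419711 = √(-252 + 49*(-21))/7 - 1*419711 = √(-252 - 1029)/7 - 419711 = √(-1281)/7 - 419711 = (I*√1281)/7 - 419711 = I*√1281/7 - 419711 = -419711 + I*√1281/7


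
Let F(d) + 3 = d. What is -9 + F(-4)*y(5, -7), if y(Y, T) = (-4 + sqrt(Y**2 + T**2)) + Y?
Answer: -16 - 7*sqrt(74) ≈ -76.216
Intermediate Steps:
F(d) = -3 + d
y(Y, T) = -4 + Y + sqrt(T**2 + Y**2) (y(Y, T) = (-4 + sqrt(T**2 + Y**2)) + Y = -4 + Y + sqrt(T**2 + Y**2))
-9 + F(-4)*y(5, -7) = -9 + (-3 - 4)*(-4 + 5 + sqrt((-7)**2 + 5**2)) = -9 - 7*(-4 + 5 + sqrt(49 + 25)) = -9 - 7*(-4 + 5 + sqrt(74)) = -9 - 7*(1 + sqrt(74)) = -9 + (-7 - 7*sqrt(74)) = -16 - 7*sqrt(74)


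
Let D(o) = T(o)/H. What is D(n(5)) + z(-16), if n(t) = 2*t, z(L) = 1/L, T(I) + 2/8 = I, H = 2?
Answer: 77/16 ≈ 4.8125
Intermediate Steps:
T(I) = -1/4 + I
D(o) = -1/8 + o/2 (D(o) = (-1/4 + o)/2 = (-1/4 + o)*(1/2) = -1/8 + o/2)
D(n(5)) + z(-16) = (-1/8 + (2*5)/2) + 1/(-16) = (-1/8 + (1/2)*10) - 1/16 = (-1/8 + 5) - 1/16 = 39/8 - 1/16 = 77/16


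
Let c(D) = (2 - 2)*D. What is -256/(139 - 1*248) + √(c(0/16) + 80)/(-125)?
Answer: 256/109 - 4*√5/125 ≈ 2.2771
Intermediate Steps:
c(D) = 0 (c(D) = 0*D = 0)
-256/(139 - 1*248) + √(c(0/16) + 80)/(-125) = -256/(139 - 1*248) + √(0 + 80)/(-125) = -256/(139 - 248) + √80*(-1/125) = -256/(-109) + (4*√5)*(-1/125) = -256*(-1/109) - 4*√5/125 = 256/109 - 4*√5/125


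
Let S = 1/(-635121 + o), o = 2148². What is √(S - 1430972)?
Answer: 5*I*√28923117500741/22479 ≈ 1196.2*I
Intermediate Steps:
o = 4613904
S = 1/3978783 (S = 1/(-635121 + 4613904) = 1/3978783 ≈ 2.5133e-7)
√(S - 1430972) = √(1/3978783 - 1430972) = √(-5693527067075/3978783) = 5*I*√28923117500741/22479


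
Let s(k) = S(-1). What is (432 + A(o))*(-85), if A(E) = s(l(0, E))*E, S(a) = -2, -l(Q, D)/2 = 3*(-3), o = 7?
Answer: -35530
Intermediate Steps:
l(Q, D) = 18 (l(Q, D) = -6*(-3) = -2*(-9) = 18)
s(k) = -2
A(E) = -2*E
(432 + A(o))*(-85) = (432 - 2*7)*(-85) = (432 - 14)*(-85) = 418*(-85) = -35530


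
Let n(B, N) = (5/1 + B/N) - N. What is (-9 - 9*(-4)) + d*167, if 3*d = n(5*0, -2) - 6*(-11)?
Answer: 12272/3 ≈ 4090.7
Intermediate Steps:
n(B, N) = 5 - N + B/N (n(B, N) = (5*1 + B/N) - N = (5 + B/N) - N = 5 - N + B/N)
d = 73/3 (d = ((5 - 1*(-2) + (5*0)/(-2)) - 6*(-11))/3 = ((5 + 2 + 0*(-1/2)) + 66)/3 = ((5 + 2 + 0) + 66)/3 = (7 + 66)/3 = (1/3)*73 = 73/3 ≈ 24.333)
(-9 - 9*(-4)) + d*167 = (-9 - 9*(-4)) + (73/3)*167 = (-9 + 36) + 12191/3 = 27 + 12191/3 = 12272/3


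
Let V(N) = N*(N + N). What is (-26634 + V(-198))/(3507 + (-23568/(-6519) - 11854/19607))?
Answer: 735294537838/49849184809 ≈ 14.750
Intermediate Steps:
V(N) = 2*N**2 (V(N) = N*(2*N) = 2*N**2)
(-26634 + V(-198))/(3507 + (-23568/(-6519) - 11854/19607)) = (-26634 + 2*(-198)**2)/(3507 + (-23568/(-6519) - 11854/19607)) = (-26634 + 2*39204)/(3507 + (-23568*(-1/6519) - 11854*1/19607)) = (-26634 + 78408)/(3507 + (7856/2173 - 11854/19607)) = 51774/(3507 + 128273850/42606011) = 51774/(149547554427/42606011) = 51774*(42606011/149547554427) = 735294537838/49849184809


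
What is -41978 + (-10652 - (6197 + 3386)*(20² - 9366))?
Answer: 85868548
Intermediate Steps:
-41978 + (-10652 - (6197 + 3386)*(20² - 9366)) = -41978 + (-10652 - 9583*(400 - 9366)) = -41978 + (-10652 - 9583*(-8966)) = -41978 + (-10652 - 1*(-85921178)) = -41978 + (-10652 + 85921178) = -41978 + 85910526 = 85868548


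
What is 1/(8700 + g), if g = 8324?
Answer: 1/17024 ≈ 5.8741e-5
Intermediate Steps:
1/(8700 + g) = 1/(8700 + 8324) = 1/17024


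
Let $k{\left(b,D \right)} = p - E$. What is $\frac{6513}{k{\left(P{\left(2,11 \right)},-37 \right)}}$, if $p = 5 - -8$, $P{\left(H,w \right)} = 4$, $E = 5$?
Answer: $\frac{6513}{8} \approx 814.13$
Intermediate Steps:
$p = 13$ ($p = 5 + 8 = 13$)
$k{\left(b,D \right)} = 8$ ($k{\left(b,D \right)} = 13 - 5 = 8$)
$\frac{6513}{k{\left(P{\left(2,11 \right)},-37 \right)}} = \frac{6513}{8}$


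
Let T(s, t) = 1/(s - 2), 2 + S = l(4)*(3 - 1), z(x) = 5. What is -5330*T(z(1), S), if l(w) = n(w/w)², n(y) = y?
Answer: -5330/3 ≈ -1776.7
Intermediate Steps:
l(w) = 1 (l(w) = (w/w)² = 1² = 1)
S = 0 (S = -2 + 1*(3 - 1) = -2 + 1*2 = -2 + 2 = 0)
T(s, t) = 1/(-2 + s)
-5330*T(z(1), S) = -5330/(-2 + 5) = -5330/3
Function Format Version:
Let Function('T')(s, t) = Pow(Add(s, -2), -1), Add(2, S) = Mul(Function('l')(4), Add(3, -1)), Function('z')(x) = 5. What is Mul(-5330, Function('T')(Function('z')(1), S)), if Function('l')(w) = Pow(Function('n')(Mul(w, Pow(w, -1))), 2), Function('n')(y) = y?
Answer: Rational(-5330, 3) ≈ -1776.7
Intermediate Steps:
Function('l')(w) = 1 (Function('l')(w) = Pow(Mul(w, Pow(w, -1)), 2) = Pow(1, 2) = 1)
S = 0 (S = Add(-2, Mul(1, Add(3, -1))) = Add(-2, Mul(1, 2)) = Add(-2, 2) = 0)
Function('T')(s, t) = Pow(Add(-2, s), -1)
Mul(-5330, Function('T')(Function('z')(1), S)) = Mul(-5330, Pow(Add(-2, 5), -1)) = Mul(-5330, Pow(3, -1)) = Mul(-5330, Rational(1, 3)) = Rational(-5330, 3)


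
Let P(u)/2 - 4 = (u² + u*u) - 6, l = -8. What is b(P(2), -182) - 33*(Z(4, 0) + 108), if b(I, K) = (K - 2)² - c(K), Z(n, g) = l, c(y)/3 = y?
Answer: 31102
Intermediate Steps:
c(y) = 3*y
Z(n, g) = -8
P(u) = -4 + 4*u² (P(u) = 8 + 2*((u² + u*u) - 6) = 8 + 2*((u² + u²) - 6) = 8 + 2*(2*u² - 6) = 8 + 2*(-6 + 2*u²) = 8 + (-12 + 4*u²) = -4 + 4*u²)
b(I, K) = (-2 + K)² - 3*K (b(I, K) = (K - 2)² - 3*K = (-2 + K)² - 3*K)
b(P(2), -182) - 33*(Z(4, 0) + 108) = ((-2 - 182)² - 3*(-182)) - 33*(-8 + 108) = ((-184)² + 546) - 33*100 = (33856 + 546) - 1*3300 = 34402 - 3300 = 31102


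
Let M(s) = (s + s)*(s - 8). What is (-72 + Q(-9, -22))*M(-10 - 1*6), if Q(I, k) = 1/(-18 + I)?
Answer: -497920/9 ≈ -55324.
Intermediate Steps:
M(s) = 2*s*(-8 + s) (M(s) = (2*s)*(-8 + s) = 2*s*(-8 + s))
(-72 + Q(-9, -22))*M(-10 - 1*6) = (-72 + 1/(-18 - 9))*(2*(-10 - 1*6)*(-8 + (-10 - 1*6))) = (-72 + 1/(-27))*(2*(-10 - 6)*(-8 + (-10 - 6))) = (-72 - 1/27)*(2*(-16)*(-8 - 16)) = -3890*(-16)*(-24)/27 = -1945/27*768 = -497920/9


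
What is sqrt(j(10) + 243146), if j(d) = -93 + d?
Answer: 3*sqrt(27007) ≈ 493.01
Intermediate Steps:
sqrt(j(10) + 243146) = sqrt((-93 + 10) + 243146) = sqrt(-83 + 243146) = sqrt(243063) = 3*sqrt(27007)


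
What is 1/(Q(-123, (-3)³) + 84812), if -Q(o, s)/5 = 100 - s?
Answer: 1/84177 ≈ 1.1880e-5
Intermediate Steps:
Q(o, s) = -500 + 5*s (Q(o, s) = -5*(100 - s) = -500 + 5*s)
1/(Q(-123, (-3)³) + 84812) = 1/((-500 + 5*(-3)³) + 84812) = 1/((-500 + 5*(-27)) + 84812) = 1/((-500 - 135) + 84812) = 1/(-635 + 84812) = 1/84177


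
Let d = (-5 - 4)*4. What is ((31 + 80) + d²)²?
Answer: 1979649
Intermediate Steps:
d = -36 (d = -9*4 = -36)
((31 + 80) + d²)² = ((31 + 80) + (-36)²)² = (111 + 1296)² = 1407² = 1979649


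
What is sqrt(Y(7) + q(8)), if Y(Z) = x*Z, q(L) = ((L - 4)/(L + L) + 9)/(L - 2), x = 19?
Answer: sqrt(19374)/12 ≈ 11.599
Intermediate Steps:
q(L) = (9 + (-4 + L)/(2*L))/(-2 + L) (q(L) = ((-4 + L)/((2*L)) + 9)/(-2 + L) = ((-4 + L)*(1/(2*L)) + 9)/(-2 + L) = ((-4 + L)/(2*L) + 9)/(-2 + L) = (9 + (-4 + L)/(2*L))/(-2 + L))
Y(Z) = 19*Z
sqrt(Y(7) + q(8)) = sqrt(19*7 + (1/2)*(-4 + 19*8)/(8*(-2 + 8))) = sqrt(133 + (1/2)*(1/8)*(-4 + 152)/6) = sqrt(133 + (1/2)*(1/8)*(1/6)*148) = sqrt(133 + 37/24) = sqrt(3229/24) = sqrt(19374)/12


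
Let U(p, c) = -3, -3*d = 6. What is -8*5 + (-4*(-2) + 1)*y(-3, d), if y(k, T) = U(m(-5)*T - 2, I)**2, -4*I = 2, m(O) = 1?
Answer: 41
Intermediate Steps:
I = -1/2 (I = -1/4*2 = -1/2 ≈ -0.50000)
d = -2 (d = -1/3*6 = -2)
y(k, T) = 9 (y(k, T) = (-3)**2 = 9)
-8*5 + (-4*(-2) + 1)*y(-3, d) = -8*5 + (-4*(-2) + 1)*9 = -40 + (8 + 1)*9 = -40 + 9*9 = -40 + 81 = 41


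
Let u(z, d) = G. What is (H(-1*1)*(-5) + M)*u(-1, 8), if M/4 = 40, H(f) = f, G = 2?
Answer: 330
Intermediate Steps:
u(z, d) = 2
M = 160 (M = 4*40 = 160)
(H(-1*1)*(-5) + M)*u(-1, 8) = (-1*1*(-5) + 160)*2 = (-1*(-5) + 160)*2 = (5 + 160)*2 = 165*2 = 330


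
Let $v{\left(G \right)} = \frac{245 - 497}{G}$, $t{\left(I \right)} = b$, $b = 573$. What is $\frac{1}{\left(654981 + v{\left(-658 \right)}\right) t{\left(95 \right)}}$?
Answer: $\frac{47}{17639303625} \approx 2.6645 \cdot 10^{-9}$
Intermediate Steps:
$t{\left(I \right)} = 573$
$v{\left(G \right)} = - \frac{252}{G}$
$\frac{1}{\left(654981 + v{\left(-658 \right)}\right) t{\left(95 \right)}} = \frac{1}{\left(654981 - \frac{252}{-658}\right) 573} = \frac{1}{654981 - - \frac{18}{47}} \cdot \frac{1}{573} = \frac{1}{654981 + \frac{18}{47}} \cdot \frac{1}{573} = \frac{1}{\frac{30784125}{47}} \cdot \frac{1}{573} = \frac{47}{30784125} \cdot \frac{1}{573} = \frac{47}{17639303625}$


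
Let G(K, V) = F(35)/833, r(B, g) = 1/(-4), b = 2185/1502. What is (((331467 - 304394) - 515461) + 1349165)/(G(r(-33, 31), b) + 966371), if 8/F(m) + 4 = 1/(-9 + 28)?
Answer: 53777043075/60374028073 ≈ 0.89073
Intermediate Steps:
F(m) = -152/75 (F(m) = 8/(-4 + 1/(-9 + 28)) = 8/(-4 + 1/19) = 8/(-75/19) = 8*(-19/75) = -152/75)
b = 2185/1502 (b = 2185*(1/1502) = 2185/1502 ≈ 1.4547)
r(B, g) = -¼
G(K, V) = -152/62475 (G(K, V) = -152/75/833 = -152/75*1/833 = -152/62475)
(((331467 - 304394) - 515461) + 1349165)/(G(r(-33, 31), b) + 966371) = (((331467 - 304394) - 515461) + 1349165)/(-152/62475 + 966371) = ((27073 - 515461) + 1349165)/(60374028073/62475) = (-488388 + 1349165)*(62475/60374028073) = 860777*(62475/60374028073) = 53777043075/60374028073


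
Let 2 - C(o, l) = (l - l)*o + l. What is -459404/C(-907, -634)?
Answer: -2167/3 ≈ -722.33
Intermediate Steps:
C(o, l) = 2 - l (C(o, l) = 2 - ((l - l)*o + l) = 2 - (0*o + l) = 2 - (0 + l) = 2 - l)
-459404/C(-907, -634) = -459404/(2 - 1*(-634)) = -459404/(2 + 634) = -459404/636 = -459404*1/636 = -2167/3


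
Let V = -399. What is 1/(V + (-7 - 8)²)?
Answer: -1/174 ≈ -0.0057471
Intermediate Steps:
1/(V + (-7 - 8)²) = 1/(-399 + (-7 - 8)²) = 1/(-399 + (-15)²) = 1/(-399 + 225) = 1/(-174) = -1/174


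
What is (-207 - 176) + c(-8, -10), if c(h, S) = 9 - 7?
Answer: -381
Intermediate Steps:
c(h, S) = 2
(-207 - 176) + c(-8, -10) = (-207 - 176) + 2 = -383 + 2 = -381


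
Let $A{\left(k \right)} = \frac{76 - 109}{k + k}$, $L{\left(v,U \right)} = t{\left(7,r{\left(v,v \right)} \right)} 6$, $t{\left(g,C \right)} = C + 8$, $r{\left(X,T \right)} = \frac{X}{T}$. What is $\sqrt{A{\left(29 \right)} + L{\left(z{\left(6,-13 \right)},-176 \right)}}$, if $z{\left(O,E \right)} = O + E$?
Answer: $\frac{\sqrt{179742}}{58} \approx 7.3097$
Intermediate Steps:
$t{\left(g,C \right)} = 8 + C$
$z{\left(O,E \right)} = E + O$
$L{\left(v,U \right)} = 54$ ($L{\left(v,U \right)} = \left(8 + \frac{v}{v}\right) 6 = \left(8 + 1\right) 6 = 9 \cdot 6 = 54$)
$A{\left(k \right)} = - \frac{33}{2 k}$
$\sqrt{A{\left(29 \right)} + L{\left(z{\left(6,-13 \right)},-176 \right)}} = \sqrt{- \frac{33}{2 \cdot 29} + 54} = \sqrt{\left(- \frac{33}{2}\right) \frac{1}{29} + 54} = \sqrt{- \frac{33}{58} + 54} = \sqrt{\frac{3099}{58}} = \frac{\sqrt{179742}}{58}$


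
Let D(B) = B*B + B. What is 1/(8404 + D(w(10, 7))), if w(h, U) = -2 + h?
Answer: 1/8476 ≈ 0.00011798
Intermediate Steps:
D(B) = B + B**2 (D(B) = B**2 + B = B + B**2)
1/(8404 + D(w(10, 7))) = 1/(8404 + (-2 + 10)*(1 + (-2 + 10))) = 1/(8404 + 8*(1 + 8)) = 1/(8404 + 8*9) = 1/(8404 + 72) = 1/8476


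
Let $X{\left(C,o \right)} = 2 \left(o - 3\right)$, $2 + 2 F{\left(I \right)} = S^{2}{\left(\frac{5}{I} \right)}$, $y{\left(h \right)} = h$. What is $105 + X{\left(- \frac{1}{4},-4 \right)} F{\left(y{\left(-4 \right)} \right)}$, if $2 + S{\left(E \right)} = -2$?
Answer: $7$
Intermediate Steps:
$S{\left(E \right)} = -4$ ($S{\left(E \right)} = -2 - 2 = -4$)
$F{\left(I \right)} = 7$ ($F{\left(I \right)} = -1 + \frac{\left(-4\right)^{2}}{2} = -1 + \frac{1}{2} \cdot 16 = -1 + 8 = 7$)
$X{\left(C,o \right)} = -6 + 2 o$ ($X{\left(C,o \right)} = 2 \left(-3 + o\right) = -6 + 2 o$)
$105 + X{\left(- \frac{1}{4},-4 \right)} F{\left(y{\left(-4 \right)} \right)} = 105 + \left(-6 + 2 \left(-4\right)\right) 7 = 105 + \left(-6 - 8\right) 7 = 105 - 98 = 7$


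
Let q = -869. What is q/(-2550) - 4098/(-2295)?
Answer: 16267/7650 ≈ 2.1264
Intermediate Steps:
q/(-2550) - 4098/(-2295) = -869/(-2550) - 4098/(-2295) = -869*(-1/2550) - 4098*(-1/2295) = 869/2550 + 1366/765 = 16267/7650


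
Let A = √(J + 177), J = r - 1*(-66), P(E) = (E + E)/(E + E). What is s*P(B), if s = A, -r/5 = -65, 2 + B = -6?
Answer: 2*√142 ≈ 23.833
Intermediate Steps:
B = -8 (B = -2 - 6 = -8)
P(E) = 1 (P(E) = (2*E)/((2*E)) = (2*E)*(1/(2*E)) = 1)
r = 325 (r = -5*(-65) = 325)
J = 391 (J = 325 - 1*(-66) = 325 + 66 = 391)
A = 2*√142 (A = √(391 + 177) = √568 = 2*√142 ≈ 23.833)
s = 2*√142 ≈ 23.833
s*P(B) = (2*√142)*1 = 2*√142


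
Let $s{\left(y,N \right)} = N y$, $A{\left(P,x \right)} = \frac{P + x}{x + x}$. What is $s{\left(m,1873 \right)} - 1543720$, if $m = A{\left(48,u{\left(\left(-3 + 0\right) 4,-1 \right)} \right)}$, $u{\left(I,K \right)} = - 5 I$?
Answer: $- \frac{15420343}{10} \approx -1.542 \cdot 10^{6}$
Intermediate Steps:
$A{\left(P,x \right)} = \frac{P + x}{2 x}$
$m = \frac{9}{10}$ ($m = \frac{48 - 5 \left(-3 + 0\right) 4}{2 \left(- 5 \left(-3 + 0\right) 4\right)} = \frac{48 - 5 \left(\left(-3\right) 4\right)}{2 \left(- 5 \left(\left(-3\right) 4\right)\right)} = \frac{48 - -60}{2 \left(\left(-5\right) \left(-12\right)\right)} = \frac{48 + 60}{2 \cdot 60} = \frac{1}{2} \cdot \frac{1}{60} \cdot 108 = \frac{9}{10} \approx 0.9$)
$s{\left(m,1873 \right)} - 1543720 = 1873 \cdot \frac{9}{10} - 1543720 = \frac{16857}{10} - 1543720 = - \frac{15420343}{10}$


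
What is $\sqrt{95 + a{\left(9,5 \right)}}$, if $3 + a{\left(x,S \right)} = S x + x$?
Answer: $\sqrt{146} \approx 12.083$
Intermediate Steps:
$a{\left(x,S \right)} = -3 + x + S x$ ($a{\left(x,S \right)} = -3 + \left(S x + x\right) = -3 + \left(x + S x\right) = -3 + x + S x$)
$\sqrt{95 + a{\left(9,5 \right)}} = \sqrt{95 + \left(-3 + 9 + 5 \cdot 9\right)} = \sqrt{95 + \left(-3 + 9 + 45\right)} = \sqrt{95 + 51} = \sqrt{146}$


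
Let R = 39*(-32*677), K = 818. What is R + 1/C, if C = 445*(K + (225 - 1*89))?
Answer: -358683698879/424530 ≈ -8.4490e+5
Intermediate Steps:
R = -844896 (R = 39*(-21664) = -844896)
C = 424530 (C = 445*(818 + (225 - 1*89)) = 445*(818 + (225 - 89)) = 445*(818 + 136) = 445*954 = 424530)
R + 1/C = -844896 + 1/424530 = -358683698879/424530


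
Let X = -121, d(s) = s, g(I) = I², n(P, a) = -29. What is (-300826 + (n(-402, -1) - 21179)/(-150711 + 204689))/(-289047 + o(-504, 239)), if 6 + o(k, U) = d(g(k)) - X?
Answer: 4059501759/471173962 ≈ 8.6157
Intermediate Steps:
o(k, U) = 115 + k² (o(k, U) = -6 + (k² - 1*(-121)) = -6 + (k² + 121) = -6 + (121 + k²) = 115 + k²)
(-300826 + (n(-402, -1) - 21179)/(-150711 + 204689))/(-289047 + o(-504, 239)) = (-300826 + (-29 - 21179)/(-150711 + 204689))/(-289047 + (115 + (-504)²)) = (-300826 - 21208/53978)/(-289047 + (115 + 254016)) = (-300826 - 21208*1/53978)/(-289047 + 254131) = (-300826 - 10604/26989)/(-34916) = -8119003518/26989*(-1/34916) = 4059501759/471173962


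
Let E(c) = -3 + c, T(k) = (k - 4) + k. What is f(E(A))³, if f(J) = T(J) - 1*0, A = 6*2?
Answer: 2744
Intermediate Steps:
A = 12
T(k) = -4 + 2*k (T(k) = (-4 + k) + k = -4 + 2*k)
f(J) = -4 + 2*J (f(J) = (-4 + 2*J) - 1*0 = (-4 + 2*J) + 0 = -4 + 2*J)
f(E(A))³ = (-4 + 2*(-3 + 12))³ = (-4 + 2*9)³ = (-4 + 18)³ = 14³ = 2744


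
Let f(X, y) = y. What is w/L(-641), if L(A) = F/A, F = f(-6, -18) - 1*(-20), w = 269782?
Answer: -86465131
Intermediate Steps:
F = 2 (F = -18 - 1*(-20) = -18 + 20 = 2)
L(A) = 2/A
w/L(-641) = 269782/((2/(-641))) = 269782/((2*(-1/641))) = 269782/(-2/641) = 269782*(-641/2) = -86465131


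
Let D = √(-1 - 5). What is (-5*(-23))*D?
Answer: 115*I*√6 ≈ 281.69*I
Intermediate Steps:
D = I*√6 (D = √(-6) = I*√6 ≈ 2.4495*I)
(-5*(-23))*D = (-5*(-23))*(I*√6) = 115*(I*√6) = 115*I*√6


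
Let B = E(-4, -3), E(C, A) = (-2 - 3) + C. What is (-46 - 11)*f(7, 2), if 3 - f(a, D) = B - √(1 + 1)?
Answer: -684 - 57*√2 ≈ -764.61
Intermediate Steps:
E(C, A) = -5 + C
B = -9 (B = -5 - 4 = -9)
f(a, D) = 12 + √2 (f(a, D) = 3 - (-9 - √(1 + 1)) = 3 - (-9 - √2) = 3 + (9 + √2) = 12 + √2)
(-46 - 11)*f(7, 2) = (-46 - 11)*(12 + √2) = -57*(12 + √2) = -684 - 57*√2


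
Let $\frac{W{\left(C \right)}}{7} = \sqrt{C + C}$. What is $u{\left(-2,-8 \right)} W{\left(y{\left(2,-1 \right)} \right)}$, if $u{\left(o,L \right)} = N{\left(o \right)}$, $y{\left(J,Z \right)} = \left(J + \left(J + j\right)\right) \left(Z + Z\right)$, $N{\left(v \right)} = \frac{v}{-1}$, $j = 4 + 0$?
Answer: $56 i \sqrt{2} \approx 79.196 i$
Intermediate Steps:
$j = 4$
$N{\left(v \right)} = - v$ ($N{\left(v \right)} = v \left(-1\right) = - v$)
$y{\left(J,Z \right)} = 2 Z \left(4 + 2 J\right)$ ($y{\left(J,Z \right)} = \left(J + \left(J + 4\right)\right) \left(Z + Z\right) = \left(J + \left(4 + J\right)\right) 2 Z = \left(4 + 2 J\right) 2 Z = 2 Z \left(4 + 2 J\right)$)
$u{\left(o,L \right)} = - o$
$W{\left(C \right)} = 7 \sqrt{2} \sqrt{C}$ ($W{\left(C \right)} = 7 \sqrt{C + C} = 7 \sqrt{2 C} = 7 \sqrt{2} \sqrt{C}$)
$u{\left(-2,-8 \right)} W{\left(y{\left(2,-1 \right)} \right)} = \left(-1\right) \left(-2\right) 7 \sqrt{2} \sqrt{4 \left(-1\right) \left(2 + 2\right)} = 2 \cdot 7 \sqrt{2} \sqrt{4 \left(-1\right) 4} = 2 \cdot 7 \sqrt{2} \sqrt{-16} = 2 \cdot 7 \sqrt{2} \cdot 4 i = 2 \cdot 28 i \sqrt{2} = 56 i \sqrt{2}$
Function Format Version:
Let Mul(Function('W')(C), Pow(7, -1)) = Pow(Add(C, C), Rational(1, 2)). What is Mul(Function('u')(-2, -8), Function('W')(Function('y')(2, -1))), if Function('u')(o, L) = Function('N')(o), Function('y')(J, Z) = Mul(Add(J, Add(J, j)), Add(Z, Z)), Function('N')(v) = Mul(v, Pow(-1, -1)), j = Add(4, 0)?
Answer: Mul(56, I, Pow(2, Rational(1, 2))) ≈ Mul(79.196, I)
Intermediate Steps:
j = 4
Function('N')(v) = Mul(-1, v) (Function('N')(v) = Mul(v, -1) = Mul(-1, v))
Function('y')(J, Z) = Mul(2, Z, Add(4, Mul(2, J))) (Function('y')(J, Z) = Mul(Add(J, Add(J, 4)), Add(Z, Z)) = Mul(Add(J, Add(4, J)), Mul(2, Z)) = Mul(Add(4, Mul(2, J)), Mul(2, Z)) = Mul(2, Z, Add(4, Mul(2, J))))
Function('u')(o, L) = Mul(-1, o)
Function('W')(C) = Mul(7, Pow(2, Rational(1, 2)), Pow(C, Rational(1, 2))) (Function('W')(C) = Mul(7, Pow(Add(C, C), Rational(1, 2))) = Mul(7, Pow(Mul(2, C), Rational(1, 2))) = Mul(7, Mul(Pow(2, Rational(1, 2)), Pow(C, Rational(1, 2)))) = Mul(7, Pow(2, Rational(1, 2)), Pow(C, Rational(1, 2))))
Mul(Function('u')(-2, -8), Function('W')(Function('y')(2, -1))) = Mul(Mul(-1, -2), Mul(7, Pow(2, Rational(1, 2)), Pow(Mul(4, -1, Add(2, 2)), Rational(1, 2)))) = Mul(2, Mul(7, Pow(2, Rational(1, 2)), Pow(Mul(4, -1, 4), Rational(1, 2)))) = Mul(2, Mul(7, Pow(2, Rational(1, 2)), Pow(-16, Rational(1, 2)))) = Mul(2, Mul(7, Pow(2, Rational(1, 2)), Mul(4, I))) = Mul(2, Mul(28, I, Pow(2, Rational(1, 2)))) = Mul(56, I, Pow(2, Rational(1, 2)))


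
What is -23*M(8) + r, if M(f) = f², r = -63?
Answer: -1535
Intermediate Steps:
-23*M(8) + r = -23*8² - 63 = -23*64 - 63 = -1472 - 63 = -1535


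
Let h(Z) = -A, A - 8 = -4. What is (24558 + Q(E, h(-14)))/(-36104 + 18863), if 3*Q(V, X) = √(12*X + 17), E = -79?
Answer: -8186/5747 - I*√31/51723 ≈ -1.4244 - 0.00010765*I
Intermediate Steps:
A = 4 (A = 8 - 4 = 4)
h(Z) = -4 (h(Z) = -1*4 = -4)
Q(V, X) = √(17 + 12*X)/3 (Q(V, X) = √(12*X + 17)/3 = √(17 + 12*X)/3)
(24558 + Q(E, h(-14)))/(-36104 + 18863) = (24558 + √(17 + 12*(-4))/3)/(-36104 + 18863) = (24558 + √(17 - 48)/3)/(-17241) = (24558 + √(-31)/3)*(-1/17241) = (24558 + (I*√31)/3)*(-1/17241) = (24558 + I*√31/3)*(-1/17241) = -8186/5747 - I*√31/51723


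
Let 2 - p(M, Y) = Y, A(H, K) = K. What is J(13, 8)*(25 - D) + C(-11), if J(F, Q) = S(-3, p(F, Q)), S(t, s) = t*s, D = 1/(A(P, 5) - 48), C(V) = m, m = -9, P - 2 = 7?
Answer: 18981/43 ≈ 441.42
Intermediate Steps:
P = 9 (P = 2 + 7 = 9)
C(V) = -9
D = -1/43 (D = 1/(5 - 48) = 1/(-43) = -1/43 ≈ -0.023256)
p(M, Y) = 2 - Y
S(t, s) = s*t
J(F, Q) = -6 + 3*Q (J(F, Q) = (2 - Q)*(-3) = -6 + 3*Q)
J(13, 8)*(25 - D) + C(-11) = (-6 + 3*8)*(25 - 1*(-1/43)) - 9 = (-6 + 24)*(25 + 1/43) - 9 = 18*(1076/43) - 9 = 19368/43 - 9 = 18981/43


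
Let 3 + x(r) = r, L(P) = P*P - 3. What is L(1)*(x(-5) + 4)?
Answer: 8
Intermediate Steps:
L(P) = -3 + P**2 (L(P) = P**2 - 3 = -3 + P**2)
x(r) = -3 + r
L(1)*(x(-5) + 4) = (-3 + 1**2)*((-3 - 5) + 4) = (-3 + 1)*(-8 + 4) = -2*(-4) = 8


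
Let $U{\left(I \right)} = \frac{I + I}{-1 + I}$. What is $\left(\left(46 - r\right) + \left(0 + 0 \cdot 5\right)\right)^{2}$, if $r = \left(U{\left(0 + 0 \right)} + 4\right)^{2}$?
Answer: $900$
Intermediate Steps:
$U{\left(I \right)} = \frac{2 I}{-1 + I}$
$r = 16$ ($r = \left(\frac{2 \left(0 + 0\right)}{-1 + \left(0 + 0\right)} + 4\right)^{2} = \left(2 \cdot 0 \frac{1}{-1 + 0} + 4\right)^{2} = \left(2 \cdot 0 \frac{1}{-1} + 4\right)^{2} = \left(2 \cdot 0 \left(-1\right) + 4\right)^{2} = \left(0 + 4\right)^{2} = 4^{2} = 16$)
$\left(\left(46 - r\right) + \left(0 + 0 \cdot 5\right)\right)^{2} = \left(\left(46 - 16\right) + \left(0 + 0 \cdot 5\right)\right)^{2} = \left(\left(46 - 16\right) + \left(0 + 0\right)\right)^{2} = \left(30 + 0\right)^{2} = 30^{2} = 900$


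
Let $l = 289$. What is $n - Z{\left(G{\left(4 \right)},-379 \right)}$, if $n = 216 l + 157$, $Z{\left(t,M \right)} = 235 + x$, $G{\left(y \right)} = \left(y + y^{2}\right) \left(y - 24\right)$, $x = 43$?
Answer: $62303$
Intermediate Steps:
$G{\left(y \right)} = \left(-24 + y\right) \left(y + y^{2}\right)$ ($G{\left(y \right)} = \left(y + y^{2}\right) \left(-24 + y\right) = \left(-24 + y\right) \left(y + y^{2}\right)$)
$Z{\left(t,M \right)} = 278$ ($Z{\left(t,M \right)} = 235 + 43 = 278$)
$n = 62581$ ($n = 216 \cdot 289 + 157 = 62424 + 157 = 62581$)
$n - Z{\left(G{\left(4 \right)},-379 \right)} = 62581 - 278 = 62303$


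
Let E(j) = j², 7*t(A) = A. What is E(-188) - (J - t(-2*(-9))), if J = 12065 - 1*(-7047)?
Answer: 113642/7 ≈ 16235.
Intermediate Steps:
t(A) = A/7
J = 19112 (J = 12065 + 7047 = 19112)
E(-188) - (J - t(-2*(-9))) = (-188)² - (19112 - (-2*(-9))/7) = 35344 - (19112 - 18/7) = 35344 - 1*133766/7 = 35344 - 133766/7 = 113642/7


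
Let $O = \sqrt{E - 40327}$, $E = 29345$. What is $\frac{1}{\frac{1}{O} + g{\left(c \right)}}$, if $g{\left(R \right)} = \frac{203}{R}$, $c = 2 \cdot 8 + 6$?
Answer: $\frac{24522806}{226278861} + \frac{4114 i \sqrt{38}}{226278861} \approx 0.10837 + 0.00011208 i$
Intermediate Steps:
$c = 22$ ($c = 16 + 6 = 22$)
$O = 17 i \sqrt{38}$ ($O = \sqrt{29345 - 40327} = \sqrt{-10982} = 17 i \sqrt{38} \approx 104.8 i$)
$\frac{1}{\frac{1}{O} + g{\left(c \right)}} = \frac{1}{\frac{1}{17 i \sqrt{38}} + \frac{203}{22}} = \frac{1}{- \frac{i \sqrt{38}}{646} + 203 \cdot \frac{1}{22}} = \frac{1}{- \frac{i \sqrt{38}}{646} + \frac{203}{22}} = \frac{1}{\frac{203}{22} - \frac{i \sqrt{38}}{646}}$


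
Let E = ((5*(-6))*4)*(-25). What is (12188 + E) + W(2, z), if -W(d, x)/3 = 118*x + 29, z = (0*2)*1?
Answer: 15101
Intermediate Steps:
z = 0 (z = 0*1 = 0)
W(d, x) = -87 - 354*x (W(d, x) = -3*(118*x + 29) = -3*(29 + 118*x) = -87 - 354*x)
E = 3000 (E = -30*4*(-25) = -120*(-25) = 3000)
(12188 + E) + W(2, z) = (12188 + 3000) + (-87 - 354*0) = 15188 + (-87 + 0) = 15188 - 87 = 15101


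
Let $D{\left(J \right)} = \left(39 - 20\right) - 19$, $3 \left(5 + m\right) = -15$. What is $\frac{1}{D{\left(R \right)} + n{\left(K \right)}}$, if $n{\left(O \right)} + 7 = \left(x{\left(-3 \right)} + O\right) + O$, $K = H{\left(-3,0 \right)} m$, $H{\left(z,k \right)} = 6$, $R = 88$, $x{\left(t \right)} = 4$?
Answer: $- \frac{1}{123} \approx -0.0081301$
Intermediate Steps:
$m = -10$ ($m = -5 + \frac{1}{3} \left(-15\right) = -5 - 5 = -10$)
$D{\left(J \right)} = 0$ ($D{\left(J \right)} = 19 - 19 = 0$)
$K = -60$ ($K = 6 \left(-10\right) = -60$)
$n{\left(O \right)} = -3 + 2 O$ ($n{\left(O \right)} = -7 + \left(\left(4 + O\right) + O\right) = -7 + \left(4 + 2 O\right) = -3 + 2 O$)
$\frac{1}{D{\left(R \right)} + n{\left(K \right)}} = \frac{1}{0 + \left(-3 + 2 \left(-60\right)\right)} = \frac{1}{0 - 123} = \frac{1}{-123} = - \frac{1}{123}$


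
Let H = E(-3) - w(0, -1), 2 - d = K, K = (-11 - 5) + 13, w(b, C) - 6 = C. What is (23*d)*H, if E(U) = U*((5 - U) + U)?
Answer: -2300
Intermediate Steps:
w(b, C) = 6 + C
E(U) = 5*U (E(U) = U*5 = 5*U)
K = -3 (K = -16 + 13 = -3)
d = 5 (d = 2 - 1*(-3) = 2 + 3 = 5)
H = -20 (H = 5*(-3) - (6 - 1) = -15 - 1*5 = -15 - 5 = -20)
(23*d)*H = (23*5)*(-20) = 115*(-20) = -2300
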